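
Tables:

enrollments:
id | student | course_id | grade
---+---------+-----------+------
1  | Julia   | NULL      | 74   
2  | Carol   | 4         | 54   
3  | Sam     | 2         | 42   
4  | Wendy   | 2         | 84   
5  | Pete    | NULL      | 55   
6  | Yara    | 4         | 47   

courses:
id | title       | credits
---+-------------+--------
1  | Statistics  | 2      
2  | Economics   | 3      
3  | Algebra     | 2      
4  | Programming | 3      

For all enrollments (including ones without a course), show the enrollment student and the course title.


LEFT JOIN keeps every row from enrollments (the left table); where course_id has no match in courses, the course columns become NULL. Walk through each enrollment:
  - enrollment 1 (Julia): course_id=NULL, no match -> kept with NULL
  - enrollment 2 (Carol): course_id=4 -> matches Programming
  - enrollment 3 (Sam): course_id=2 -> matches Economics
  - enrollment 4 (Wendy): course_id=2 -> matches Economics
  - enrollment 5 (Pete): course_id=NULL, no match -> kept with NULL
  - enrollment 6 (Yara): course_id=4 -> matches Programming
All 6 rows appear; 2 have NULL course.

SQL:
SELECT a.student, b.title AS course
FROM enrollments a
LEFT JOIN courses b ON a.course_id = b.id

Result:
student | course     
--------+------------
Julia   | NULL       
Carol   | Programming
Sam     | Economics  
Wendy   | Economics  
Pete    | NULL       
Yara    | Programming


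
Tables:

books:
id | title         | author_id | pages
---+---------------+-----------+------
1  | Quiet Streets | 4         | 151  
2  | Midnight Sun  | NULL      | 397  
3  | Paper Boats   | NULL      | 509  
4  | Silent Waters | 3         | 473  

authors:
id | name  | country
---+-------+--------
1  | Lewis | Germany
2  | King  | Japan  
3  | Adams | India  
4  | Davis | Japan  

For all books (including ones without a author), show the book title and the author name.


LEFT JOIN keeps every row from books (the left table); where author_id has no match in authors, the author columns become NULL. Walk through each book:
  - book 1 (Quiet Streets): author_id=4 -> matches Davis
  - book 2 (Midnight Sun): author_id=NULL, no match -> kept with NULL
  - book 3 (Paper Boats): author_id=NULL, no match -> kept with NULL
  - book 4 (Silent Waters): author_id=3 -> matches Adams
All 4 rows appear; 2 have NULL author.

SQL:
SELECT a.title, b.name AS author
FROM books a
LEFT JOIN authors b ON a.author_id = b.id

Result:
title         | author
--------------+-------
Quiet Streets | Davis 
Midnight Sun  | NULL  
Paper Boats   | NULL  
Silent Waters | Adams 


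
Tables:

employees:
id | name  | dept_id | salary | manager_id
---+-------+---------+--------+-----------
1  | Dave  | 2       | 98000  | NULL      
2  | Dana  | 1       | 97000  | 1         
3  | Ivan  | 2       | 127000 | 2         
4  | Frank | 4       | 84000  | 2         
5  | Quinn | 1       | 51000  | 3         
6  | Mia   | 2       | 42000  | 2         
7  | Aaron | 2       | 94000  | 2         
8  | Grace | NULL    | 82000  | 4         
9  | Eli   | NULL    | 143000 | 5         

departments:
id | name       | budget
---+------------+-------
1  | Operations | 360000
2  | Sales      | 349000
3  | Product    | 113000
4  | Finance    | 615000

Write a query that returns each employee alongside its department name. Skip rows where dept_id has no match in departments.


INNER JOIN keeps only employees rows whose dept_id matches an id in departments. Walk through each employee:
  - employee 1 (Dave): dept_id=2 -> matches Sales
  - employee 2 (Dana): dept_id=1 -> matches Operations
  - employee 3 (Ivan): dept_id=2 -> matches Sales
  - employee 4 (Frank): dept_id=4 -> matches Finance
  - employee 5 (Quinn): dept_id=1 -> matches Operations
  - employee 6 (Mia): dept_id=2 -> matches Sales
  - employee 7 (Aaron): dept_id=2 -> matches Sales
  - employee 8 (Grace): dept_id=NULL, no match -> dropped
  - employee 9 (Eli): dept_id=NULL, no match -> dropped
So 2 of 9 rows are dropped.

SQL:
SELECT a.name, b.name AS department
FROM employees a
INNER JOIN departments b ON a.dept_id = b.id

Result:
name  | department
------+-----------
Dave  | Sales     
Dana  | Operations
Ivan  | Sales     
Frank | Finance   
Quinn | Operations
Mia   | Sales     
Aaron | Sales     


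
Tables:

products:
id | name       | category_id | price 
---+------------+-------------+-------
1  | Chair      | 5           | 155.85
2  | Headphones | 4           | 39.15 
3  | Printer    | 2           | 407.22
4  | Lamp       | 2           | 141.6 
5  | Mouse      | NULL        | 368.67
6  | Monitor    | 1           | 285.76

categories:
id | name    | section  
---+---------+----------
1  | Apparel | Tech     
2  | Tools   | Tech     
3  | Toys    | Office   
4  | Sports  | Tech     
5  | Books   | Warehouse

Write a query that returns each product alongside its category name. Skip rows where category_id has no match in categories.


INNER JOIN keeps only products rows whose category_id matches an id in categories. Walk through each product:
  - product 1 (Chair): category_id=5 -> matches Books
  - product 2 (Headphones): category_id=4 -> matches Sports
  - product 3 (Printer): category_id=2 -> matches Tools
  - product 4 (Lamp): category_id=2 -> matches Tools
  - product 5 (Mouse): category_id=NULL, no match -> dropped
  - product 6 (Monitor): category_id=1 -> matches Apparel
So 1 of 6 rows is dropped.

SQL:
SELECT a.name, b.name AS category
FROM products a
INNER JOIN categories b ON a.category_id = b.id

Result:
name       | category
-----------+---------
Chair      | Books   
Headphones | Sports  
Printer    | Tools   
Lamp       | Tools   
Monitor    | Apparel 


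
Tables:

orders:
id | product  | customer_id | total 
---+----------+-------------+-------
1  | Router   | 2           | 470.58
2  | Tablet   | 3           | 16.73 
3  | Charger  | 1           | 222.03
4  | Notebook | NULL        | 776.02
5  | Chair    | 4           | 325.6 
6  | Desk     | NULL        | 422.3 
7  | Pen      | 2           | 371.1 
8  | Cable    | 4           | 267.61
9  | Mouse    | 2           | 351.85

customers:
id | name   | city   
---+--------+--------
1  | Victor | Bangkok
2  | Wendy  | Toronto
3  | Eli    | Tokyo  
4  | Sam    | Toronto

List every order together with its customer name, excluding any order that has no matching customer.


INNER JOIN keeps only orders rows whose customer_id matches an id in customers. Walk through each order:
  - order 1 (Router): customer_id=2 -> matches Wendy
  - order 2 (Tablet): customer_id=3 -> matches Eli
  - order 3 (Charger): customer_id=1 -> matches Victor
  - order 4 (Notebook): customer_id=NULL, no match -> dropped
  - order 5 (Chair): customer_id=4 -> matches Sam
  - order 6 (Desk): customer_id=NULL, no match -> dropped
  - order 7 (Pen): customer_id=2 -> matches Wendy
  - order 8 (Cable): customer_id=4 -> matches Sam
  - order 9 (Mouse): customer_id=2 -> matches Wendy
So 2 of 9 rows are dropped.

SQL:
SELECT a.product, b.name AS customer
FROM orders a
INNER JOIN customers b ON a.customer_id = b.id

Result:
product | customer
--------+---------
Router  | Wendy   
Tablet  | Eli     
Charger | Victor  
Chair   | Sam     
Pen     | Wendy   
Cable   | Sam     
Mouse   | Wendy   


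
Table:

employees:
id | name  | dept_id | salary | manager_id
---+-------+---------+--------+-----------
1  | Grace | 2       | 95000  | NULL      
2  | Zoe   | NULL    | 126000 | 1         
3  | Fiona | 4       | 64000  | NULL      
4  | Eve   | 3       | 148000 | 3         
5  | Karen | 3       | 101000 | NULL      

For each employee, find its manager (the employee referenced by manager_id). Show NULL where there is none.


This is a self-join: employees is joined to a second copy of itself, matching each row's manager_id to another row's id. Use LEFT JOIN so rows with manager_id=NULL are kept.
  - employee 1 (Grace): manager_id=NULL -> NULL
  - employee 2 (Zoe): manager_id=1 -> Grace
  - employee 3 (Fiona): manager_id=NULL -> NULL
  - employee 4 (Eve): manager_id=3 -> Fiona
  - employee 5 (Karen): manager_id=NULL -> NULL

SQL:
SELECT a.name AS item, b.name AS manager
FROM employees a
LEFT JOIN employees b ON a.manager_id = b.id

Result:
item  | manager
------+--------
Grace | NULL   
Zoe   | Grace  
Fiona | NULL   
Eve   | Fiona  
Karen | NULL   


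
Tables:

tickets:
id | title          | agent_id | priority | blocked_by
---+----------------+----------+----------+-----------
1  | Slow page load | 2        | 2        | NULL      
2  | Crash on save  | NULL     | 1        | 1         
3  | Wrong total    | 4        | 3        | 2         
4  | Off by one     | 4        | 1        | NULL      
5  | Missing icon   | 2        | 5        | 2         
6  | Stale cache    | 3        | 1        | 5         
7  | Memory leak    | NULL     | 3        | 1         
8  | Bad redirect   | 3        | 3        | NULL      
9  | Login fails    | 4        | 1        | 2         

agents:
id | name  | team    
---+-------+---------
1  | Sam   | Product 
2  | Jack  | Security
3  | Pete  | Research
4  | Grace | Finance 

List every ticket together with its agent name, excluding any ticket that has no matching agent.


INNER JOIN keeps only tickets rows whose agent_id matches an id in agents. Walk through each ticket:
  - ticket 1 (Slow page load): agent_id=2 -> matches Jack
  - ticket 2 (Crash on save): agent_id=NULL, no match -> dropped
  - ticket 3 (Wrong total): agent_id=4 -> matches Grace
  - ticket 4 (Off by one): agent_id=4 -> matches Grace
  - ticket 5 (Missing icon): agent_id=2 -> matches Jack
  - ticket 6 (Stale cache): agent_id=3 -> matches Pete
  - ticket 7 (Memory leak): agent_id=NULL, no match -> dropped
  - ticket 8 (Bad redirect): agent_id=3 -> matches Pete
  - ticket 9 (Login fails): agent_id=4 -> matches Grace
So 2 of 9 rows are dropped.

SQL:
SELECT a.title, b.name AS agent
FROM tickets a
INNER JOIN agents b ON a.agent_id = b.id

Result:
title          | agent
---------------+------
Slow page load | Jack 
Wrong total    | Grace
Off by one     | Grace
Missing icon   | Jack 
Stale cache    | Pete 
Bad redirect   | Pete 
Login fails    | Grace


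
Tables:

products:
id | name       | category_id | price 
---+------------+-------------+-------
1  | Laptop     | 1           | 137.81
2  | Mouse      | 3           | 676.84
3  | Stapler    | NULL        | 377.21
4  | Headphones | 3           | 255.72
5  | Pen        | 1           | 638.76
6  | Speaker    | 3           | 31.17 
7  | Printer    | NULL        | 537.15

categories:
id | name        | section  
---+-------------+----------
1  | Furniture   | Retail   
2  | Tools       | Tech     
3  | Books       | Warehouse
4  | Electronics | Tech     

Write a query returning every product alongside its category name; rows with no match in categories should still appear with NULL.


LEFT JOIN keeps every row from products (the left table); where category_id has no match in categories, the category columns become NULL. Walk through each product:
  - product 1 (Laptop): category_id=1 -> matches Furniture
  - product 2 (Mouse): category_id=3 -> matches Books
  - product 3 (Stapler): category_id=NULL, no match -> kept with NULL
  - product 4 (Headphones): category_id=3 -> matches Books
  - product 5 (Pen): category_id=1 -> matches Furniture
  - product 6 (Speaker): category_id=3 -> matches Books
  - product 7 (Printer): category_id=NULL, no match -> kept with NULL
All 7 rows appear; 2 have NULL category.

SQL:
SELECT a.name, b.name AS category
FROM products a
LEFT JOIN categories b ON a.category_id = b.id

Result:
name       | category 
-----------+----------
Laptop     | Furniture
Mouse      | Books    
Stapler    | NULL     
Headphones | Books    
Pen        | Furniture
Speaker    | Books    
Printer    | NULL     


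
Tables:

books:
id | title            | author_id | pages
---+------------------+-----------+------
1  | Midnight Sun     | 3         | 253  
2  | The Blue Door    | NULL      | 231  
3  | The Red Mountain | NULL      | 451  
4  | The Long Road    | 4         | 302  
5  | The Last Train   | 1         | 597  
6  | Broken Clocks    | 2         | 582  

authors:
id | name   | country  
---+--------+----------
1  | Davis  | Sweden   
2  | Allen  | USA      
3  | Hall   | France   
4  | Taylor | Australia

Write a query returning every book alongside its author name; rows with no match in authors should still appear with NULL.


LEFT JOIN keeps every row from books (the left table); where author_id has no match in authors, the author columns become NULL. Walk through each book:
  - book 1 (Midnight Sun): author_id=3 -> matches Hall
  - book 2 (The Blue Door): author_id=NULL, no match -> kept with NULL
  - book 3 (The Red Mountain): author_id=NULL, no match -> kept with NULL
  - book 4 (The Long Road): author_id=4 -> matches Taylor
  - book 5 (The Last Train): author_id=1 -> matches Davis
  - book 6 (Broken Clocks): author_id=2 -> matches Allen
All 6 rows appear; 2 have NULL author.

SQL:
SELECT a.title, b.name AS author
FROM books a
LEFT JOIN authors b ON a.author_id = b.id

Result:
title            | author
-----------------+-------
Midnight Sun     | Hall  
The Blue Door    | NULL  
The Red Mountain | NULL  
The Long Road    | Taylor
The Last Train   | Davis 
Broken Clocks    | Allen 


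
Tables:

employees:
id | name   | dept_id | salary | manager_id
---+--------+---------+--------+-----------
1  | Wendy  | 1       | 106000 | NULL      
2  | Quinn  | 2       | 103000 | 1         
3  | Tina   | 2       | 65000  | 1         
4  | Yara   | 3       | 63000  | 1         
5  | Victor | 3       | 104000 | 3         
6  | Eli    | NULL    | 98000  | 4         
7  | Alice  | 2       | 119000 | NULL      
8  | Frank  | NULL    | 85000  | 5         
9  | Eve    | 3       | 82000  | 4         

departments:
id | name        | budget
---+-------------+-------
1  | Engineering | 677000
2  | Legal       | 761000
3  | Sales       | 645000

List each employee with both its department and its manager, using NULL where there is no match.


Two LEFT JOINs from the same base table employees: one to departments via dept_id, one to employees itself via manager_id. Both are LEFT so every employee is preserved.
Match against departments:
  - employee 1 (Wendy): dept_id=1 -> matches Engineering
  - employee 2 (Quinn): dept_id=2 -> matches Legal
  - employee 3 (Tina): dept_id=2 -> matches Legal
  - employee 4 (Yara): dept_id=3 -> matches Sales
  - employee 5 (Victor): dept_id=3 -> matches Sales
  - employee 6 (Eli): dept_id=NULL, no match -> kept with NULL
  - employee 7 (Alice): dept_id=2 -> matches Legal
  - employee 8 (Frank): dept_id=NULL, no match -> kept with NULL
  - employee 9 (Eve): dept_id=3 -> matches Sales
Match against employees (self):
  - employee 1 (Wendy): manager_id=NULL -> NULL
  - employee 2 (Quinn): manager_id=1 -> Wendy
  - employee 3 (Tina): manager_id=1 -> Wendy
  - employee 4 (Yara): manager_id=1 -> Wendy
  - employee 5 (Victor): manager_id=3 -> Tina
  - employee 6 (Eli): manager_id=4 -> Yara
  - employee 7 (Alice): manager_id=NULL -> NULL
  - employee 8 (Frank): manager_id=5 -> Victor
  - employee 9 (Eve): manager_id=4 -> Yara

SQL:
SELECT a.name, b.name AS department, c.name AS manager
FROM employees a
LEFT JOIN departments b ON a.dept_id = b.id
LEFT JOIN employees c ON a.manager_id = c.id

Result:
name   | department  | manager
-------+-------------+--------
Wendy  | Engineering | NULL   
Quinn  | Legal       | Wendy  
Tina   | Legal       | Wendy  
Yara   | Sales       | Wendy  
Victor | Sales       | Tina   
Eli    | NULL        | Yara   
Alice  | Legal       | NULL   
Frank  | NULL        | Victor 
Eve    | Sales       | Yara   


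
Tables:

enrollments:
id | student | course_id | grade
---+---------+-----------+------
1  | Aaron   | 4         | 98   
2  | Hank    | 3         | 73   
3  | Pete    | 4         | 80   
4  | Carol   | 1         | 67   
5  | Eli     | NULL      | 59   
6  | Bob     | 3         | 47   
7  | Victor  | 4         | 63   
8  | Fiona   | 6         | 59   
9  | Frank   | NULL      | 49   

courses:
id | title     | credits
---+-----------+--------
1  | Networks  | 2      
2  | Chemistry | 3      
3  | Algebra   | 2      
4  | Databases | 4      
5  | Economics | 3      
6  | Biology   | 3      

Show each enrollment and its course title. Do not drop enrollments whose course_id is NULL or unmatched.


LEFT JOIN keeps every row from enrollments (the left table); where course_id has no match in courses, the course columns become NULL. Walk through each enrollment:
  - enrollment 1 (Aaron): course_id=4 -> matches Databases
  - enrollment 2 (Hank): course_id=3 -> matches Algebra
  - enrollment 3 (Pete): course_id=4 -> matches Databases
  - enrollment 4 (Carol): course_id=1 -> matches Networks
  - enrollment 5 (Eli): course_id=NULL, no match -> kept with NULL
  - enrollment 6 (Bob): course_id=3 -> matches Algebra
  - enrollment 7 (Victor): course_id=4 -> matches Databases
  - enrollment 8 (Fiona): course_id=6 -> matches Biology
  - enrollment 9 (Frank): course_id=NULL, no match -> kept with NULL
All 9 rows appear; 2 have NULL course.

SQL:
SELECT a.student, b.title AS course
FROM enrollments a
LEFT JOIN courses b ON a.course_id = b.id

Result:
student | course   
--------+----------
Aaron   | Databases
Hank    | Algebra  
Pete    | Databases
Carol   | Networks 
Eli     | NULL     
Bob     | Algebra  
Victor  | Databases
Fiona   | Biology  
Frank   | NULL     


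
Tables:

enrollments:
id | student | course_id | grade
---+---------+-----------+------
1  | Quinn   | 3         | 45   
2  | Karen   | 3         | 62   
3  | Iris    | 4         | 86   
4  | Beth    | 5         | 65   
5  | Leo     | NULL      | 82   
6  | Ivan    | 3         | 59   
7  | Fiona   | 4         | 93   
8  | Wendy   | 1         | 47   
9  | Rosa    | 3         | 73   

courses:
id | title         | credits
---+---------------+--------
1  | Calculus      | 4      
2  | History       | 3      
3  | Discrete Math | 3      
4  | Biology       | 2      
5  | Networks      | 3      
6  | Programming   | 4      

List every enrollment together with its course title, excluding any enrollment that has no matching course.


INNER JOIN keeps only enrollments rows whose course_id matches an id in courses. Walk through each enrollment:
  - enrollment 1 (Quinn): course_id=3 -> matches Discrete Math
  - enrollment 2 (Karen): course_id=3 -> matches Discrete Math
  - enrollment 3 (Iris): course_id=4 -> matches Biology
  - enrollment 4 (Beth): course_id=5 -> matches Networks
  - enrollment 5 (Leo): course_id=NULL, no match -> dropped
  - enrollment 6 (Ivan): course_id=3 -> matches Discrete Math
  - enrollment 7 (Fiona): course_id=4 -> matches Biology
  - enrollment 8 (Wendy): course_id=1 -> matches Calculus
  - enrollment 9 (Rosa): course_id=3 -> matches Discrete Math
So 1 of 9 rows is dropped.

SQL:
SELECT a.student, b.title AS course
FROM enrollments a
INNER JOIN courses b ON a.course_id = b.id

Result:
student | course       
--------+--------------
Quinn   | Discrete Math
Karen   | Discrete Math
Iris    | Biology      
Beth    | Networks     
Ivan    | Discrete Math
Fiona   | Biology      
Wendy   | Calculus     
Rosa    | Discrete Math


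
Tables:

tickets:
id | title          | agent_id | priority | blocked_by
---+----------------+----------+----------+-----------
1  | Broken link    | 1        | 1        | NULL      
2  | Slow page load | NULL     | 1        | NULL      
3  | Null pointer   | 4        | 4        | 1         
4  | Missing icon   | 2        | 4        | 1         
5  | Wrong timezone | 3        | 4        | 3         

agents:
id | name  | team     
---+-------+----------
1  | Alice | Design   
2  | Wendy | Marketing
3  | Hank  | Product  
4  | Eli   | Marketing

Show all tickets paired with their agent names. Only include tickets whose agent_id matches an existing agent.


INNER JOIN keeps only tickets rows whose agent_id matches an id in agents. Walk through each ticket:
  - ticket 1 (Broken link): agent_id=1 -> matches Alice
  - ticket 2 (Slow page load): agent_id=NULL, no match -> dropped
  - ticket 3 (Null pointer): agent_id=4 -> matches Eli
  - ticket 4 (Missing icon): agent_id=2 -> matches Wendy
  - ticket 5 (Wrong timezone): agent_id=3 -> matches Hank
So 1 of 5 rows is dropped.

SQL:
SELECT a.title, b.name AS agent
FROM tickets a
INNER JOIN agents b ON a.agent_id = b.id

Result:
title          | agent
---------------+------
Broken link    | Alice
Null pointer   | Eli  
Missing icon   | Wendy
Wrong timezone | Hank 


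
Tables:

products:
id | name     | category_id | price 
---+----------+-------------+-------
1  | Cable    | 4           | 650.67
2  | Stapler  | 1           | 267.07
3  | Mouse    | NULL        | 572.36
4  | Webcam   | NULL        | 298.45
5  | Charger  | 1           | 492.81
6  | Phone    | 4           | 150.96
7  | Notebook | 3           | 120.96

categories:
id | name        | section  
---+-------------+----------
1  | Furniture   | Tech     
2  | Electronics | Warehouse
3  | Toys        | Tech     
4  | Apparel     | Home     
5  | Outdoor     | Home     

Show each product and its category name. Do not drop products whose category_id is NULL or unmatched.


LEFT JOIN keeps every row from products (the left table); where category_id has no match in categories, the category columns become NULL. Walk through each product:
  - product 1 (Cable): category_id=4 -> matches Apparel
  - product 2 (Stapler): category_id=1 -> matches Furniture
  - product 3 (Mouse): category_id=NULL, no match -> kept with NULL
  - product 4 (Webcam): category_id=NULL, no match -> kept with NULL
  - product 5 (Charger): category_id=1 -> matches Furniture
  - product 6 (Phone): category_id=4 -> matches Apparel
  - product 7 (Notebook): category_id=3 -> matches Toys
All 7 rows appear; 2 have NULL category.

SQL:
SELECT a.name, b.name AS category
FROM products a
LEFT JOIN categories b ON a.category_id = b.id

Result:
name     | category 
---------+----------
Cable    | Apparel  
Stapler  | Furniture
Mouse    | NULL     
Webcam   | NULL     
Charger  | Furniture
Phone    | Apparel  
Notebook | Toys     


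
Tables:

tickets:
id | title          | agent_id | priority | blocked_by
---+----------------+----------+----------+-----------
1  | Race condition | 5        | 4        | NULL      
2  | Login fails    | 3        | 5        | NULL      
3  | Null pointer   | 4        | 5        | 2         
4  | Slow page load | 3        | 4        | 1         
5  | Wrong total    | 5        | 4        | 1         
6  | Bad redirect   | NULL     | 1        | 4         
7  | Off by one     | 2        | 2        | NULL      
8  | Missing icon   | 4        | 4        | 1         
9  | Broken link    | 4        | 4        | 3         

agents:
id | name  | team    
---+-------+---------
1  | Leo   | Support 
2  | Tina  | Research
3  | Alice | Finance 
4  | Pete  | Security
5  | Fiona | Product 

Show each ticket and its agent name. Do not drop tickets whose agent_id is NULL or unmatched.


LEFT JOIN keeps every row from tickets (the left table); where agent_id has no match in agents, the agent columns become NULL. Walk through each ticket:
  - ticket 1 (Race condition): agent_id=5 -> matches Fiona
  - ticket 2 (Login fails): agent_id=3 -> matches Alice
  - ticket 3 (Null pointer): agent_id=4 -> matches Pete
  - ticket 4 (Slow page load): agent_id=3 -> matches Alice
  - ticket 5 (Wrong total): agent_id=5 -> matches Fiona
  - ticket 6 (Bad redirect): agent_id=NULL, no match -> kept with NULL
  - ticket 7 (Off by one): agent_id=2 -> matches Tina
  - ticket 8 (Missing icon): agent_id=4 -> matches Pete
  - ticket 9 (Broken link): agent_id=4 -> matches Pete
All 9 rows appear; 1 has NULL agent.

SQL:
SELECT a.title, b.name AS agent
FROM tickets a
LEFT JOIN agents b ON a.agent_id = b.id

Result:
title          | agent
---------------+------
Race condition | Fiona
Login fails    | Alice
Null pointer   | Pete 
Slow page load | Alice
Wrong total    | Fiona
Bad redirect   | NULL 
Off by one     | Tina 
Missing icon   | Pete 
Broken link    | Pete 


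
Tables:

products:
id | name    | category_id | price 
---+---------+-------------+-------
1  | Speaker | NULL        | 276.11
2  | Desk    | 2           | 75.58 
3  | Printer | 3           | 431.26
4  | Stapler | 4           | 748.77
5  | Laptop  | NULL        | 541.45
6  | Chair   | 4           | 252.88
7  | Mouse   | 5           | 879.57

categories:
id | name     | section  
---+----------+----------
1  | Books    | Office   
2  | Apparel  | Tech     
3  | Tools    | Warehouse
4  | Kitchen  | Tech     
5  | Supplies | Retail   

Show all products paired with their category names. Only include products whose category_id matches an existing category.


INNER JOIN keeps only products rows whose category_id matches an id in categories. Walk through each product:
  - product 1 (Speaker): category_id=NULL, no match -> dropped
  - product 2 (Desk): category_id=2 -> matches Apparel
  - product 3 (Printer): category_id=3 -> matches Tools
  - product 4 (Stapler): category_id=4 -> matches Kitchen
  - product 5 (Laptop): category_id=NULL, no match -> dropped
  - product 6 (Chair): category_id=4 -> matches Kitchen
  - product 7 (Mouse): category_id=5 -> matches Supplies
So 2 of 7 rows are dropped.

SQL:
SELECT a.name, b.name AS category
FROM products a
INNER JOIN categories b ON a.category_id = b.id

Result:
name    | category
--------+---------
Desk    | Apparel 
Printer | Tools   
Stapler | Kitchen 
Chair   | Kitchen 
Mouse   | Supplies


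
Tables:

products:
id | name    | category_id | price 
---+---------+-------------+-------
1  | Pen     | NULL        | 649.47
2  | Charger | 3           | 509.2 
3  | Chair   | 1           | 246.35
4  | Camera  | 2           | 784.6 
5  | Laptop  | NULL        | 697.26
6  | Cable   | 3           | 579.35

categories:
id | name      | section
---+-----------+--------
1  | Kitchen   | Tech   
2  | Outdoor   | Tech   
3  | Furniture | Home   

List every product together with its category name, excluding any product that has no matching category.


INNER JOIN keeps only products rows whose category_id matches an id in categories. Walk through each product:
  - product 1 (Pen): category_id=NULL, no match -> dropped
  - product 2 (Charger): category_id=3 -> matches Furniture
  - product 3 (Chair): category_id=1 -> matches Kitchen
  - product 4 (Camera): category_id=2 -> matches Outdoor
  - product 5 (Laptop): category_id=NULL, no match -> dropped
  - product 6 (Cable): category_id=3 -> matches Furniture
So 2 of 6 rows are dropped.

SQL:
SELECT a.name, b.name AS category
FROM products a
INNER JOIN categories b ON a.category_id = b.id

Result:
name    | category 
--------+----------
Charger | Furniture
Chair   | Kitchen  
Camera  | Outdoor  
Cable   | Furniture


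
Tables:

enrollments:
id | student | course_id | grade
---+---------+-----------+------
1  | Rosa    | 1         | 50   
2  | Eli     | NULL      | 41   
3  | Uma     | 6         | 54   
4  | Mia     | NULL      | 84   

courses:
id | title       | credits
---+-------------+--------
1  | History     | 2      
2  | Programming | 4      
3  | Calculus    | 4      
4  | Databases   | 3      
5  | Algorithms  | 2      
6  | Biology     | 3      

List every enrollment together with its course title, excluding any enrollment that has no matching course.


INNER JOIN keeps only enrollments rows whose course_id matches an id in courses. Walk through each enrollment:
  - enrollment 1 (Rosa): course_id=1 -> matches History
  - enrollment 2 (Eli): course_id=NULL, no match -> dropped
  - enrollment 3 (Uma): course_id=6 -> matches Biology
  - enrollment 4 (Mia): course_id=NULL, no match -> dropped
So 2 of 4 rows are dropped.

SQL:
SELECT a.student, b.title AS course
FROM enrollments a
INNER JOIN courses b ON a.course_id = b.id

Result:
student | course 
--------+--------
Rosa    | History
Uma     | Biology


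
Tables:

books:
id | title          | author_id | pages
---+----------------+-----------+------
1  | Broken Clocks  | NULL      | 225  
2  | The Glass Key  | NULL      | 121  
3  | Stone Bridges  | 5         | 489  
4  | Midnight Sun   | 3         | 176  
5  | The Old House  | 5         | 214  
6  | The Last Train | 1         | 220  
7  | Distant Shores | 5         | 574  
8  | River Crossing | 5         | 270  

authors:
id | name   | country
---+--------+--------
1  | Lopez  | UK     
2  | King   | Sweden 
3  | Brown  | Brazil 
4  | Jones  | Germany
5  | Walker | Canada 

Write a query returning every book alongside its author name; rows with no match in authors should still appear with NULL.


LEFT JOIN keeps every row from books (the left table); where author_id has no match in authors, the author columns become NULL. Walk through each book:
  - book 1 (Broken Clocks): author_id=NULL, no match -> kept with NULL
  - book 2 (The Glass Key): author_id=NULL, no match -> kept with NULL
  - book 3 (Stone Bridges): author_id=5 -> matches Walker
  - book 4 (Midnight Sun): author_id=3 -> matches Brown
  - book 5 (The Old House): author_id=5 -> matches Walker
  - book 6 (The Last Train): author_id=1 -> matches Lopez
  - book 7 (Distant Shores): author_id=5 -> matches Walker
  - book 8 (River Crossing): author_id=5 -> matches Walker
All 8 rows appear; 2 have NULL author.

SQL:
SELECT a.title, b.name AS author
FROM books a
LEFT JOIN authors b ON a.author_id = b.id

Result:
title          | author
---------------+-------
Broken Clocks  | NULL  
The Glass Key  | NULL  
Stone Bridges  | Walker
Midnight Sun   | Brown 
The Old House  | Walker
The Last Train | Lopez 
Distant Shores | Walker
River Crossing | Walker


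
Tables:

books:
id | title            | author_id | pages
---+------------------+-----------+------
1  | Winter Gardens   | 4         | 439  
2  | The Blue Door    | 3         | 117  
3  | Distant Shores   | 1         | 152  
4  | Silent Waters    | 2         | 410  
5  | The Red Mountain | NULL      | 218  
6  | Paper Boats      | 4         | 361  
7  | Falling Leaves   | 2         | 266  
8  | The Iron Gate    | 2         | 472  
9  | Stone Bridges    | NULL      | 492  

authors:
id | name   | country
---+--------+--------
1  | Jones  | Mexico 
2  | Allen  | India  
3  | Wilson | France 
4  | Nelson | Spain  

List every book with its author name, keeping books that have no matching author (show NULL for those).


LEFT JOIN keeps every row from books (the left table); where author_id has no match in authors, the author columns become NULL. Walk through each book:
  - book 1 (Winter Gardens): author_id=4 -> matches Nelson
  - book 2 (The Blue Door): author_id=3 -> matches Wilson
  - book 3 (Distant Shores): author_id=1 -> matches Jones
  - book 4 (Silent Waters): author_id=2 -> matches Allen
  - book 5 (The Red Mountain): author_id=NULL, no match -> kept with NULL
  - book 6 (Paper Boats): author_id=4 -> matches Nelson
  - book 7 (Falling Leaves): author_id=2 -> matches Allen
  - book 8 (The Iron Gate): author_id=2 -> matches Allen
  - book 9 (Stone Bridges): author_id=NULL, no match -> kept with NULL
All 9 rows appear; 2 have NULL author.

SQL:
SELECT a.title, b.name AS author
FROM books a
LEFT JOIN authors b ON a.author_id = b.id

Result:
title            | author
-----------------+-------
Winter Gardens   | Nelson
The Blue Door    | Wilson
Distant Shores   | Jones 
Silent Waters    | Allen 
The Red Mountain | NULL  
Paper Boats      | Nelson
Falling Leaves   | Allen 
The Iron Gate    | Allen 
Stone Bridges    | NULL  


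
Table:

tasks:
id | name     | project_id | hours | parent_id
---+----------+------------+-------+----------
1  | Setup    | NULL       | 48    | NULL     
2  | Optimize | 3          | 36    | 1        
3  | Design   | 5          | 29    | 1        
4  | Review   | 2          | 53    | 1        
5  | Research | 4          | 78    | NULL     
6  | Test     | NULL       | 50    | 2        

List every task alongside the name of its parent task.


This is a self-join: tasks is joined to a second copy of itself, matching each row's parent_id to another row's id. Use LEFT JOIN so rows with parent_id=NULL are kept.
  - task 1 (Setup): parent_id=NULL -> NULL
  - task 2 (Optimize): parent_id=1 -> Setup
  - task 3 (Design): parent_id=1 -> Setup
  - task 4 (Review): parent_id=1 -> Setup
  - task 5 (Research): parent_id=NULL -> NULL
  - task 6 (Test): parent_id=2 -> Optimize

SQL:
SELECT a.name AS item, b.name AS parent
FROM tasks a
LEFT JOIN tasks b ON a.parent_id = b.id

Result:
item     | parent  
---------+---------
Setup    | NULL    
Optimize | Setup   
Design   | Setup   
Review   | Setup   
Research | NULL    
Test     | Optimize


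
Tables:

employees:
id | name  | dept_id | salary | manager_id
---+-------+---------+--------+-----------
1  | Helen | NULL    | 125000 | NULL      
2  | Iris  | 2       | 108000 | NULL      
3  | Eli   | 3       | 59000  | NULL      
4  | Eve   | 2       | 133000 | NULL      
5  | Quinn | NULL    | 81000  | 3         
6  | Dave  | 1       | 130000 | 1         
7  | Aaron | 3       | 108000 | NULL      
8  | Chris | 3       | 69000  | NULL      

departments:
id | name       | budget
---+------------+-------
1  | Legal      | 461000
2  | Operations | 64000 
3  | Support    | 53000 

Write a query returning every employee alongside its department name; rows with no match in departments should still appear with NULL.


LEFT JOIN keeps every row from employees (the left table); where dept_id has no match in departments, the department columns become NULL. Walk through each employee:
  - employee 1 (Helen): dept_id=NULL, no match -> kept with NULL
  - employee 2 (Iris): dept_id=2 -> matches Operations
  - employee 3 (Eli): dept_id=3 -> matches Support
  - employee 4 (Eve): dept_id=2 -> matches Operations
  - employee 5 (Quinn): dept_id=NULL, no match -> kept with NULL
  - employee 6 (Dave): dept_id=1 -> matches Legal
  - employee 7 (Aaron): dept_id=3 -> matches Support
  - employee 8 (Chris): dept_id=3 -> matches Support
All 8 rows appear; 2 have NULL department.

SQL:
SELECT a.name, b.name AS department
FROM employees a
LEFT JOIN departments b ON a.dept_id = b.id

Result:
name  | department
------+-----------
Helen | NULL      
Iris  | Operations
Eli   | Support   
Eve   | Operations
Quinn | NULL      
Dave  | Legal     
Aaron | Support   
Chris | Support   


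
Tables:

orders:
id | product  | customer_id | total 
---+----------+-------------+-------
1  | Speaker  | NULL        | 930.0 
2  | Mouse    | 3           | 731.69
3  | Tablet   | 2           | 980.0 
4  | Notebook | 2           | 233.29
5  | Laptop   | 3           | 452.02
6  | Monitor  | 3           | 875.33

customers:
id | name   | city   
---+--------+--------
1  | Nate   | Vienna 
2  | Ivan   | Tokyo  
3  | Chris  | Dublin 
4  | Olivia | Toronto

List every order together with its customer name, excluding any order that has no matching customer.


INNER JOIN keeps only orders rows whose customer_id matches an id in customers. Walk through each order:
  - order 1 (Speaker): customer_id=NULL, no match -> dropped
  - order 2 (Mouse): customer_id=3 -> matches Chris
  - order 3 (Tablet): customer_id=2 -> matches Ivan
  - order 4 (Notebook): customer_id=2 -> matches Ivan
  - order 5 (Laptop): customer_id=3 -> matches Chris
  - order 6 (Monitor): customer_id=3 -> matches Chris
So 1 of 6 rows is dropped.

SQL:
SELECT a.product, b.name AS customer
FROM orders a
INNER JOIN customers b ON a.customer_id = b.id

Result:
product  | customer
---------+---------
Mouse    | Chris   
Tablet   | Ivan    
Notebook | Ivan    
Laptop   | Chris   
Monitor  | Chris   


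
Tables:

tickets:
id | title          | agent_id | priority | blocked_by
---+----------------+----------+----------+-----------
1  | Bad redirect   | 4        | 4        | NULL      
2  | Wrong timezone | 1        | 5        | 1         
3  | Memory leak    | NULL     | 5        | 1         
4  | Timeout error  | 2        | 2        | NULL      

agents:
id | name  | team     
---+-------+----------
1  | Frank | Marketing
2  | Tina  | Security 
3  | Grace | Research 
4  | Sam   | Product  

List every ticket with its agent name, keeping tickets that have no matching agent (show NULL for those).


LEFT JOIN keeps every row from tickets (the left table); where agent_id has no match in agents, the agent columns become NULL. Walk through each ticket:
  - ticket 1 (Bad redirect): agent_id=4 -> matches Sam
  - ticket 2 (Wrong timezone): agent_id=1 -> matches Frank
  - ticket 3 (Memory leak): agent_id=NULL, no match -> kept with NULL
  - ticket 4 (Timeout error): agent_id=2 -> matches Tina
All 4 rows appear; 1 has NULL agent.

SQL:
SELECT a.title, b.name AS agent
FROM tickets a
LEFT JOIN agents b ON a.agent_id = b.id

Result:
title          | agent
---------------+------
Bad redirect   | Sam  
Wrong timezone | Frank
Memory leak    | NULL 
Timeout error  | Tina 


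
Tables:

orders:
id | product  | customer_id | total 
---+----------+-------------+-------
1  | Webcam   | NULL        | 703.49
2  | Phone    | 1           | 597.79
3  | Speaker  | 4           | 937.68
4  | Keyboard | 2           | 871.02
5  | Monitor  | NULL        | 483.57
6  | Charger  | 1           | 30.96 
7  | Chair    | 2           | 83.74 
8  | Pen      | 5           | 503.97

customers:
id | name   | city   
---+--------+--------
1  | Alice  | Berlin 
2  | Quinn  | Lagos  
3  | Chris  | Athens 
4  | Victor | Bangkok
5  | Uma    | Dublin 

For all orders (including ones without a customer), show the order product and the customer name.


LEFT JOIN keeps every row from orders (the left table); where customer_id has no match in customers, the customer columns become NULL. Walk through each order:
  - order 1 (Webcam): customer_id=NULL, no match -> kept with NULL
  - order 2 (Phone): customer_id=1 -> matches Alice
  - order 3 (Speaker): customer_id=4 -> matches Victor
  - order 4 (Keyboard): customer_id=2 -> matches Quinn
  - order 5 (Monitor): customer_id=NULL, no match -> kept with NULL
  - order 6 (Charger): customer_id=1 -> matches Alice
  - order 7 (Chair): customer_id=2 -> matches Quinn
  - order 8 (Pen): customer_id=5 -> matches Uma
All 8 rows appear; 2 have NULL customer.

SQL:
SELECT a.product, b.name AS customer
FROM orders a
LEFT JOIN customers b ON a.customer_id = b.id

Result:
product  | customer
---------+---------
Webcam   | NULL    
Phone    | Alice   
Speaker  | Victor  
Keyboard | Quinn   
Monitor  | NULL    
Charger  | Alice   
Chair    | Quinn   
Pen      | Uma     


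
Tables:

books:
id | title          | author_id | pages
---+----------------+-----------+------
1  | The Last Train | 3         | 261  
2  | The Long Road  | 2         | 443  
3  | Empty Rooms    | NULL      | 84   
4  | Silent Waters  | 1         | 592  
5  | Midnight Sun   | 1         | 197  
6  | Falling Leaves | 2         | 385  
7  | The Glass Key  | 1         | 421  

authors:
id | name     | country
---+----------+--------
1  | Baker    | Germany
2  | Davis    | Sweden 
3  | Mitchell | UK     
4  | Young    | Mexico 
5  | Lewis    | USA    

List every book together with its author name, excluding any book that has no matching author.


INNER JOIN keeps only books rows whose author_id matches an id in authors. Walk through each book:
  - book 1 (The Last Train): author_id=3 -> matches Mitchell
  - book 2 (The Long Road): author_id=2 -> matches Davis
  - book 3 (Empty Rooms): author_id=NULL, no match -> dropped
  - book 4 (Silent Waters): author_id=1 -> matches Baker
  - book 5 (Midnight Sun): author_id=1 -> matches Baker
  - book 6 (Falling Leaves): author_id=2 -> matches Davis
  - book 7 (The Glass Key): author_id=1 -> matches Baker
So 1 of 7 rows is dropped.

SQL:
SELECT a.title, b.name AS author
FROM books a
INNER JOIN authors b ON a.author_id = b.id

Result:
title          | author  
---------------+---------
The Last Train | Mitchell
The Long Road  | Davis   
Silent Waters  | Baker   
Midnight Sun   | Baker   
Falling Leaves | Davis   
The Glass Key  | Baker   


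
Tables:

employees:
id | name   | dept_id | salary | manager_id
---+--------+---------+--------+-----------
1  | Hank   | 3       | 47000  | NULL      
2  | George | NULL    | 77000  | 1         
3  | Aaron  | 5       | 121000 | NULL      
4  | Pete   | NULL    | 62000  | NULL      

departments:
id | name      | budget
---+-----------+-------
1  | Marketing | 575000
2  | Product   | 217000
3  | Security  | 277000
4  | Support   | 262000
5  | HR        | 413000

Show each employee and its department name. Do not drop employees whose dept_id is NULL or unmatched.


LEFT JOIN keeps every row from employees (the left table); where dept_id has no match in departments, the department columns become NULL. Walk through each employee:
  - employee 1 (Hank): dept_id=3 -> matches Security
  - employee 2 (George): dept_id=NULL, no match -> kept with NULL
  - employee 3 (Aaron): dept_id=5 -> matches HR
  - employee 4 (Pete): dept_id=NULL, no match -> kept with NULL
All 4 rows appear; 2 have NULL department.

SQL:
SELECT a.name, b.name AS department
FROM employees a
LEFT JOIN departments b ON a.dept_id = b.id

Result:
name   | department
-------+-----------
Hank   | Security  
George | NULL      
Aaron  | HR        
Pete   | NULL      
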